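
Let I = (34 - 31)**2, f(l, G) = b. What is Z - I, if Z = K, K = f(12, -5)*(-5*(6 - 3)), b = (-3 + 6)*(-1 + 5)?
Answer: -189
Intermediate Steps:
b = 12 (b = 3*4 = 12)
f(l, G) = 12
K = -180 (K = 12*(-5*(6 - 3)) = 12*(-5*3) = 12*(-15) = -180)
I = 9 (I = 3**2 = 9)
Z = -180
Z - I = -180 - 1*9 = -180 - 9 = -189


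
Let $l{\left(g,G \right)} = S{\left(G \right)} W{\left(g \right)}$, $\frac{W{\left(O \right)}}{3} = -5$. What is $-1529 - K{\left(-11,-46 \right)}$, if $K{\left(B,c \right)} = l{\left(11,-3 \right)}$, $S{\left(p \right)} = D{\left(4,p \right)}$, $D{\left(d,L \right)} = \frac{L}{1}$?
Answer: $-1574$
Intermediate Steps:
$W{\left(O \right)} = -15$ ($W{\left(O \right)} = 3 \left(-5\right) = -15$)
$D{\left(d,L \right)} = L$ ($D{\left(d,L \right)} = L 1 = L$)
$S{\left(p \right)} = p$
$l{\left(g,G \right)} = - 15 G$ ($l{\left(g,G \right)} = G \left(-15\right) = - 15 G$)
$K{\left(B,c \right)} = 45$ ($K{\left(B,c \right)} = \left(-15\right) \left(-3\right) = 45$)
$-1529 - K{\left(-11,-46 \right)} = -1529 - 45 = -1574$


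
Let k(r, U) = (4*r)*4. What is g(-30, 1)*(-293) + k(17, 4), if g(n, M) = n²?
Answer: -263428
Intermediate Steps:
k(r, U) = 16*r
g(-30, 1)*(-293) + k(17, 4) = (-30)²*(-293) + 16*17 = 900*(-293) + 272 = -263700 + 272 = -263428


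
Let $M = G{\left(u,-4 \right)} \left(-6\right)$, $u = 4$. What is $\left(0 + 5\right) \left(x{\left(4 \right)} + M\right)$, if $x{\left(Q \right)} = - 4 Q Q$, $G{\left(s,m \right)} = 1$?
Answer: $-350$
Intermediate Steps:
$x{\left(Q \right)} = - 4 Q^{2}$
$M = -6$ ($M = 1 \left(-6\right) = -6$)
$\left(0 + 5\right) \left(x{\left(4 \right)} + M\right) = \left(0 + 5\right) \left(- 4 \cdot 4^{2} - 6\right) = 5 \left(\left(-4\right) 16 - 6\right) = 5 \left(-64 - 6\right) = 5 \left(-70\right) = -350$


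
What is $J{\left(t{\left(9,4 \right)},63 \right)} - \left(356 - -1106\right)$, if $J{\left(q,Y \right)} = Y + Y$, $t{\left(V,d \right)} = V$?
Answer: $-1336$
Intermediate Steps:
$J{\left(q,Y \right)} = 2 Y$
$J{\left(t{\left(9,4 \right)},63 \right)} - \left(356 - -1106\right) = 2 \cdot 63 - \left(356 - -1106\right) = 126 - \left(356 + 1106\right) = 126 - 1462 = -1336$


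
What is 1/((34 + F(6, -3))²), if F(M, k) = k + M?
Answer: 1/1369 ≈ 0.00073046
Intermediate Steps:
F(M, k) = M + k
1/((34 + F(6, -3))²) = 1/((34 + (6 - 3))²) = 1/((34 + 3)²) = 1/(37²) = 1/1369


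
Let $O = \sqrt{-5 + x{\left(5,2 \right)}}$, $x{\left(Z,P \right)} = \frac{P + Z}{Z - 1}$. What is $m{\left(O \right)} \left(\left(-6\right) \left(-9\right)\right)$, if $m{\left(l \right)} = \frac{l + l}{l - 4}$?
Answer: $\frac{108 \sqrt{13}}{\sqrt{13} + 8 i} \approx 18.234 - 40.457 i$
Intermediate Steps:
$x{\left(Z,P \right)} = \frac{P + Z}{-1 + Z}$
$O = \frac{i \sqrt{13}}{2}$ ($O = \sqrt{-5 + \frac{2 + 5}{-1 + 5}} = \sqrt{-5 + \frac{1}{4} \cdot 7} = \sqrt{-5 + \frac{7}{4}} = \sqrt{- \frac{13}{4}} = \frac{i \sqrt{13}}{2} \approx 1.8028 i$)
$m{\left(l \right)} = \frac{2 l}{-4 + l}$
$m{\left(O \right)} \left(\left(-6\right) \left(-9\right)\right) = \frac{2 \frac{i \sqrt{13}}{2}}{-4 + \frac{i \sqrt{13}}{2}} \left(\left(-6\right) \left(-9\right)\right) = \frac{i \sqrt{13}}{-4 + \frac{i \sqrt{13}}{2}} \cdot 54 = \frac{54 i \sqrt{13}}{-4 + \frac{i \sqrt{13}}{2}}$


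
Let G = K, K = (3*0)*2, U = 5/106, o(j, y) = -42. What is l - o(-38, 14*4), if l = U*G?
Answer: 42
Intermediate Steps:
U = 5/106 (U = 5*(1/106) = 5/106 ≈ 0.047170)
K = 0 (K = 0*2 = 0)
G = 0
l = 0 (l = (5/106)*0 = 0)
l - o(-38, 14*4) = 0 - 1*(-42) = 0 + 42 = 42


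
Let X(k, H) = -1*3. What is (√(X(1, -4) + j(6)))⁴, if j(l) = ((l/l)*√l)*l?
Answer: 225 - 36*√6 ≈ 136.82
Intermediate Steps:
X(k, H) = -3
j(l) = l^(3/2) (j(l) = (1*√l)*l = √l*l = l^(3/2))
(√(X(1, -4) + j(6)))⁴ = (√(-3 + 6^(3/2)))⁴ = (√(-3 + 6*√6))⁴ = (-3 + 6*√6)²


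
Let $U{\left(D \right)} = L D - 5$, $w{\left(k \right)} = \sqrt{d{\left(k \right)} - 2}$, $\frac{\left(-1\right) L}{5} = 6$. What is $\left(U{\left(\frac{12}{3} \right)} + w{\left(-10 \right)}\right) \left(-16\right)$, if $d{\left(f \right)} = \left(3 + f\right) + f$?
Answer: $2000 - 16 i \sqrt{19} \approx 2000.0 - 69.742 i$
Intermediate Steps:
$d{\left(f \right)} = 3 + 2 f$
$L = -30$ ($L = \left(-5\right) 6 = -30$)
$w{\left(k \right)} = \sqrt{1 + 2 k}$ ($w{\left(k \right)} = \sqrt{\left(3 + 2 k\right) - 2} = \sqrt{1 + 2 k}$)
$U{\left(D \right)} = -5 - 30 D$ ($U{\left(D \right)} = - 30 D - 5 = -5 - 30 D$)
$\left(U{\left(\frac{12}{3} \right)} + w{\left(-10 \right)}\right) \left(-16\right) = \left(\left(-5 - 30 \cdot \frac{12}{3}\right) + \sqrt{1 + 2 \left(-10\right)}\right) \left(-16\right) = \left(\left(-5 - 30 \cdot 12 \cdot \frac{1}{3}\right) + \sqrt{1 - 20}\right) \left(-16\right) = \left(\left(-5 - 120\right) + \sqrt{-19}\right) \left(-16\right) = \left(\left(-5 - 120\right) + i \sqrt{19}\right) \left(-16\right) = \left(-125 + i \sqrt{19}\right) \left(-16\right) = 2000 - 16 i \sqrt{19}$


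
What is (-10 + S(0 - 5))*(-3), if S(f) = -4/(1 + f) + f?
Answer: 42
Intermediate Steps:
S(f) = f - 4/(1 + f)
(-10 + S(0 - 5))*(-3) = (-10 + (-4 + (0 - 5) + (0 - 5)²)/(1 + (0 - 5)))*(-3) = (-10 + (-4 - 5 + (-5)²)/(1 - 5))*(-3) = (-10 + (-4 - 5 + 25)/(-4))*(-3) = (-10 - ¼*16)*(-3) = (-10 - 4)*(-3) = -14*(-3) = 42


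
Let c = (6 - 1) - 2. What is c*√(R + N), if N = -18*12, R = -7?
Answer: 3*I*√223 ≈ 44.8*I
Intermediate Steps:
N = -216
c = 3 (c = 5 - 2 = 3)
c*√(R + N) = 3*√(-7 - 216) = 3*√(-223) = 3*(I*√223) = 3*I*√223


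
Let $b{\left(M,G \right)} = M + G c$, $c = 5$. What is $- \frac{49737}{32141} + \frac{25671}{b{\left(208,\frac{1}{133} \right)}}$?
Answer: $\frac{36120337070}{296436443} \approx 121.85$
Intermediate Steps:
$b{\left(M,G \right)} = M + 5 G$ ($b{\left(M,G \right)} = M + G 5 = M + 5 G$)
$- \frac{49737}{32141} + \frac{25671}{b{\left(208,\frac{1}{133} \right)}} = - \frac{49737}{32141} + \frac{25671}{208 + \frac{5}{133}} = - \frac{49737}{32141} + \frac{25671}{\frac{27669}{133}} = - \frac{49737}{32141} + 25671 \cdot \frac{133}{27669} = - \frac{49737}{32141} + \frac{1138081}{9223} = \frac{36120337070}{296436443}$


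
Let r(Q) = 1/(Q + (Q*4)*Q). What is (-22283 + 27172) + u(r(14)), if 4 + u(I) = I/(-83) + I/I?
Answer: 323619323/66234 ≈ 4886.0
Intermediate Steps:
r(Q) = 1/(Q + 4*Q²) (r(Q) = 1/(Q + (4*Q)*Q) = 1/(Q + 4*Q²))
u(I) = -3 - I/83 (u(I) = -4 + (I/(-83) + I/I) = -4 + (I*(-1/83) + 1) = -4 + (-I/83 + 1) = -4 + (1 - I/83) = -3 - I/83)
(-22283 + 27172) + u(r(14)) = (-22283 + 27172) + (-3 - 1/(83*14*(1 + 4*14))) = 4889 + (-3 - 1/(1162*(1 + 56))) = 4889 + (-3 - 1/(1162*57)) = 4889 + (-3 - 1/83*1/798) = 4889 + (-3 - 1/66234) = 4889 - 198703/66234 = 323619323/66234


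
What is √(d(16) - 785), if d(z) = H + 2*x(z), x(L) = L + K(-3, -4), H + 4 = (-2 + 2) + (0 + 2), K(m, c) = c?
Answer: I*√763 ≈ 27.622*I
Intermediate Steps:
H = -2 (H = -4 + ((-2 + 2) + (0 + 2)) = -4 + (0 + 2) = -4 + 2 = -2)
x(L) = -4 + L (x(L) = L - 4 = -4 + L)
d(z) = -10 + 2*z (d(z) = -2 + 2*(-4 + z) = -2 + (-8 + 2*z) = -10 + 2*z)
√(d(16) - 785) = √((-10 + 2*16) - 785) = √((-10 + 32) - 785) = √(22 - 785) = √(-763) = I*√763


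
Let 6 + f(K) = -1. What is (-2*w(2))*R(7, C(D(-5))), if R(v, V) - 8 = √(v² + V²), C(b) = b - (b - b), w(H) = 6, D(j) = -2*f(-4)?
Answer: -96 - 84*√5 ≈ -283.83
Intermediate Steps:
f(K) = -7 (f(K) = -6 - 1 = -7)
D(j) = 14 (D(j) = -2*(-7) = 14)
C(b) = b (C(b) = b - 1*0 = b + 0 = b)
R(v, V) = 8 + √(V² + v²) (R(v, V) = 8 + √(v² + V²) = 8 + √(V² + v²))
(-2*w(2))*R(7, C(D(-5))) = (-2*6)*(8 + √(14² + 7²)) = -12*(8 + √(196 + 49)) = -12*(8 + √245) = -12*(8 + 7*√5) = -96 - 84*√5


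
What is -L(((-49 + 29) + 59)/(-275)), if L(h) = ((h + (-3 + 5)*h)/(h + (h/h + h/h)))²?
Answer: -13689/261121 ≈ -0.052424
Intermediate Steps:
L(h) = 9*h²/(2 + h)² (L(h) = ((h + 2*h)/(h + (1 + 1)))² = ((3*h)/(h + 2))² = ((3*h)/(2 + h))² = (3*h/(2 + h))² = 9*h²/(2 + h)²)
-L(((-49 + 29) + 59)/(-275)) = -9*(((-49 + 29) + 59)/(-275))²/(2 + ((-49 + 29) + 59)/(-275))² = -9*((-20 + 59)*(-1/275))²/(2 + (-20 + 59)*(-1/275))² = -9*(39*(-1/275))²/(2 + 39*(-1/275))² = -9*(-39/275)²/(2 - 39/275)² = -9*1521/(75625*(511/275)²) = -9*1521*75625/(75625*261121) = -1*13689/261121 = -13689/261121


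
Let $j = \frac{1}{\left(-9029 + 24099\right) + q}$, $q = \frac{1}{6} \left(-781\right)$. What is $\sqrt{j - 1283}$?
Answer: $\frac{i \sqrt{10309097324009}}{89639} \approx 35.819 i$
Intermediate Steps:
$q = - \frac{781}{6}$ ($q = \frac{1}{6} \left(-781\right) = - \frac{781}{6} \approx -130.17$)
$j = \frac{6}{89639}$ ($j = \frac{1}{\left(-9029 + 24099\right) - \frac{781}{6}} = \frac{1}{15070 - \frac{781}{6}} = \frac{1}{\frac{89639}{6}} = \frac{6}{89639} \approx 6.6935 \cdot 10^{-5}$)
$\sqrt{j - 1283} = \sqrt{\frac{6}{89639} - 1283} = \sqrt{- \frac{115006831}{89639}} = \frac{i \sqrt{10309097324009}}{89639}$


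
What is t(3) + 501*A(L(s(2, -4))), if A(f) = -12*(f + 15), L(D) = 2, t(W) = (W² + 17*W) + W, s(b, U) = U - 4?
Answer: -102141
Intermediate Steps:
s(b, U) = -4 + U
t(W) = W² + 18*W
A(f) = -180 - 12*f (A(f) = -12*(15 + f) = -180 - 12*f)
t(3) + 501*A(L(s(2, -4))) = 3*(18 + 3) + 501*(-180 - 12*2) = 3*21 + 501*(-180 - 24) = 63 + 501*(-204) = 63 - 102204 = -102141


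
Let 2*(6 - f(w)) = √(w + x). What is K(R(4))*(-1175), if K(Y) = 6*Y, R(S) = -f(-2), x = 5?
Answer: 42300 - 3525*√3 ≈ 36195.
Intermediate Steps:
f(w) = 6 - √(5 + w)/2 (f(w) = 6 - √(w + 5)/2 = 6 - √(5 + w)/2)
R(S) = -6 + √3/2 (R(S) = -(6 - √(5 - 2)/2) = -(6 - √3/2) = -6 + √3/2)
K(R(4))*(-1175) = (6*(-6 + √3/2))*(-1175) = (-36 + 3*√3)*(-1175) = 42300 - 3525*√3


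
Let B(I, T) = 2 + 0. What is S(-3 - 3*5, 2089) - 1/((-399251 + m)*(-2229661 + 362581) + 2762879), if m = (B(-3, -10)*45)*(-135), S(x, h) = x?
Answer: -13826184155263/768121341959 ≈ -18.000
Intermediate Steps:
B(I, T) = 2
m = -12150 (m = (2*45)*(-135) = 90*(-135) = -12150)
S(-3 - 3*5, 2089) - 1/((-399251 + m)*(-2229661 + 362581) + 2762879) = (-3 - 3*5) - 1/((-399251 - 12150)*(-2229661 + 362581) + 2762879) = (-3 - 15) - 1/(-411401*(-1867080) + 2762879) = -18 - 1/(768118579080 + 2762879) = -18 - 1/768121341959 = -13826184155263/768121341959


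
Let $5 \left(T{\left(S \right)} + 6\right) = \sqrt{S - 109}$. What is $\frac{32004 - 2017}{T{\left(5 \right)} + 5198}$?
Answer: $\frac{486539075}{84240213} - \frac{149935 i \sqrt{26}}{336960852} \approx 5.7756 - 0.0022689 i$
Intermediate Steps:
$T{\left(S \right)} = -6 + \frac{\sqrt{-109 + S}}{5}$ ($T{\left(S \right)} = -6 + \frac{\sqrt{S - 109}}{5} = -6 + \frac{\sqrt{-109 + S}}{5}$)
$\frac{32004 - 2017}{T{\left(5 \right)} + 5198} = \frac{32004 - 2017}{\left(-6 + \frac{\sqrt{-109 + 5}}{5}\right) + 5198} = \frac{29987}{\left(-6 + \frac{\sqrt{-104}}{5}\right) + 5198} = \frac{29987}{\left(-6 + \frac{2 i \sqrt{26}}{5}\right) + 5198} = \frac{29987}{5192 + \frac{2 i \sqrt{26}}{5}}$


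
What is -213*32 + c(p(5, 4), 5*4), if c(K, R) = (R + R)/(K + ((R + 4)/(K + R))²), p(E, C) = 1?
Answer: -768248/113 ≈ -6798.7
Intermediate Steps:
c(K, R) = 2*R/(K + (4 + R)²/(K + R)²) (c(K, R) = (2*R)/(K + ((4 + R)/(K + R))²) = (2*R)/(K + (4 + R)²/(K + R)²) = 2*R/(K + (4 + R)²/(K + R)²))
-213*32 + c(p(5, 4), 5*4) = -213*32 + 2*(5*4)*(1 + 5*4)²/((4 + 5*4)² + 1*(1 + 5*4)²) = -6816 + 2*20*(1 + 20)²/((4 + 20)² + 1*(1 + 20)²) = -6816 + 2*20*21²/(24² + 1*21²) = -6816 + 2*20*441/(576 + 1*441) = -6816 + 2*20*441/(576 + 441) = -6816 + 2*20*441/1017 = -6816 + 2*20*441*(1/1017) = -6816 + 1960/113 = -768248/113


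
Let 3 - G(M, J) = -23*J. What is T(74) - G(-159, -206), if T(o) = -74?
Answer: 4661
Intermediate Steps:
G(M, J) = 3 + 23*J (G(M, J) = 3 - (-23)*J = 3 + 23*J)
T(74) - G(-159, -206) = -74 - (3 + 23*(-206)) = -74 - (3 - 4738) = -74 - 1*(-4735) = -74 + 4735 = 4661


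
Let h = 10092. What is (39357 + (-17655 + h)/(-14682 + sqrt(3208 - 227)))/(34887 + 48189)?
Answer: 2827944291339/5969236095956 + 2521*sqrt(2981)/5969236095956 ≈ 0.47375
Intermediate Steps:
(39357 + (-17655 + h)/(-14682 + sqrt(3208 - 227)))/(34887 + 48189) = (39357 + (-17655 + 10092)/(-14682 + sqrt(3208 - 227)))/(34887 + 48189) = (39357 - 7563/(-14682 + sqrt(2981)))/83076 = (39357 - 7563/(-14682 + sqrt(2981)))*(1/83076) = 13119/27692 - 2521/(27692*(-14682 + sqrt(2981)))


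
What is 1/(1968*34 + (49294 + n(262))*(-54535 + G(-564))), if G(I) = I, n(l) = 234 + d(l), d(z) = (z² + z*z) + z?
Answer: -1/10307743810 ≈ -9.7014e-11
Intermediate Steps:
d(z) = z + 2*z² (d(z) = (z² + z²) + z = 2*z² + z = z + 2*z²)
n(l) = 234 + l*(1 + 2*l)
1/(1968*34 + (49294 + n(262))*(-54535 + G(-564))) = 1/(1968*34 + (49294 + (234 + 262*(1 + 2*262)))*(-54535 - 564)) = 1/(66912 + (49294 + (234 + 262*(1 + 524)))*(-55099)) = 1/(66912 + (49294 + (234 + 262*525))*(-55099)) = 1/(66912 + (49294 + (234 + 137550))*(-55099)) = 1/(66912 + (49294 + 137784)*(-55099)) = 1/(66912 + 187078*(-55099)) = 1/(66912 - 10307810722) = 1/(-10307743810) = -1/10307743810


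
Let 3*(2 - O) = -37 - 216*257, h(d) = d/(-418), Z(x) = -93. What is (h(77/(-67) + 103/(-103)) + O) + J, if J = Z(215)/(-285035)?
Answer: 221739242782672/11974035315 ≈ 18518.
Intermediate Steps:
h(d) = -d/418 (h(d) = d*(-1/418) = -d/418)
O = 55555/3 (O = 2 - (-37 - 216*257)/3 = 2 - (-37 - 55512)/3 = 2 - ⅓*(-55549) = 2 + 55549/3 = 55555/3 ≈ 18518.)
J = 93/285035 (J = -93/(-285035) = -93*(-1/285035) = 93/285035 ≈ 0.00032628)
(h(77/(-67) + 103/(-103)) + O) + J = (-(77/(-67) + 103/(-103))/418 + 55555/3) + 93/285035 = (-(77*(-1/67) + 103*(-1/103))/418 + 55555/3) + 93/285035 = (-(-77/67 - 1)/418 + 55555/3) + 93/285035 = (-1/418*(-144/67) + 55555/3) + 93/285035 = (72/14003 + 55555/3) + 93/285035 = 777936881/42009 + 93/285035 = 221739242782672/11974035315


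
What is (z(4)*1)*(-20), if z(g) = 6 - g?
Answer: -40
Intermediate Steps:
(z(4)*1)*(-20) = ((6 - 1*4)*1)*(-20) = ((6 - 4)*1)*(-20) = (2*1)*(-20) = 2*(-20) = -40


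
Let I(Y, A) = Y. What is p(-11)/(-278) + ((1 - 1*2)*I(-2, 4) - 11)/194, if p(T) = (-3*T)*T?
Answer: 16980/13483 ≈ 1.2594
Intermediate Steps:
p(T) = -3*T²
p(-11)/(-278) + ((1 - 1*2)*I(-2, 4) - 11)/194 = -3*(-11)²/(-278) + ((1 - 1*2)*(-2) - 11)/194 = -3*121*(-1/278) + ((1 - 2)*(-2) - 11)*(1/194) = -363*(-1/278) + (-1*(-2) - 11)*(1/194) = 363/278 + (2 - 11)*(1/194) = 363/278 - 9*1/194 = 363/278 - 9/194 = 16980/13483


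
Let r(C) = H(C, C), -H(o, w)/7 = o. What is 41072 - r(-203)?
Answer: 39651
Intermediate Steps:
H(o, w) = -7*o
r(C) = -7*C
41072 - r(-203) = 41072 - (-7)*(-203) = 41072 - 1*1421 = 41072 - 1421 = 39651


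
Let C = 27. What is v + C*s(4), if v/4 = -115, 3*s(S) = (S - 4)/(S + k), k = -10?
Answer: -460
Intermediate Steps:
s(S) = (-4 + S)/(3*(-10 + S)) (s(S) = ((S - 4)/(S - 10))/3 = ((-4 + S)/(-10 + S))/3 = (-4 + S)/(3*(-10 + S)))
v = -460 (v = 4*(-115) = -460)
v + C*s(4) = -460 + 27*((-4 + 4)/(3*(-10 + 4))) = -460 + 27*((⅓)*0/(-6)) = -460 + 27*((⅓)*(-⅙)*0) = -460 + 27*0 = -460 + 0 = -460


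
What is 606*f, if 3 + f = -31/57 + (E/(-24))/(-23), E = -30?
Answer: -1905769/874 ≈ -2180.5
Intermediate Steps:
f = -18869/5244 (f = -3 + (-31/57 - 30/(-24)/(-23)) = -3 + (-31*1/57 - 30*(-1/24)*(-1/23)) = -3 + (-31/57 + (5/4)*(-1/23)) = -3 + (-31/57 - 5/92) = -3 - 3137/5244 = -18869/5244 ≈ -3.5982)
606*f = 606*(-18869/5244) = -1905769/874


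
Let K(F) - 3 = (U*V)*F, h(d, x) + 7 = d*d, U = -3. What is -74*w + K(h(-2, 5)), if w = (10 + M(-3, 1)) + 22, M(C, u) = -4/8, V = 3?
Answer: -2301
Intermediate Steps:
M(C, u) = -½ (M(C, u) = -4*⅛ = -½)
h(d, x) = -7 + d² (h(d, x) = -7 + d*d = -7 + d²)
K(F) = 3 - 9*F (K(F) = 3 + (-3*3)*F = 3 - 9*F)
w = 63/2 (w = (10 - ½) + 22 = 19/2 + 22 = 63/2 ≈ 31.500)
-74*w + K(h(-2, 5)) = -74*63/2 + (3 - 9*(-7 + (-2)²)) = -2331 + (3 - 9*(-7 + 4)) = -2331 + (3 - 9*(-3)) = -2331 + (3 + 27) = -2331 + 30 = -2301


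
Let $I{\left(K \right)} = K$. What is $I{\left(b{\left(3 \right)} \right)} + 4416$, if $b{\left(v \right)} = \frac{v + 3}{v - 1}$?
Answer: $4419$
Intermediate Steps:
$b{\left(v \right)} = \frac{3 + v}{-1 + v}$
$I{\left(b{\left(3 \right)} \right)} + 4416 = \frac{3 + 3}{-1 + 3} + 4416 = \frac{1}{2} \cdot 6 + 4416 = 3 + 4416 = 4419$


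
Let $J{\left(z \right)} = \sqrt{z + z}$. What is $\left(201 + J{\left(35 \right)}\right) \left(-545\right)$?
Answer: $-109545 - 545 \sqrt{70} \approx -1.141 \cdot 10^{5}$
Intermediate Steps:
$J{\left(z \right)} = \sqrt{2} \sqrt{z}$ ($J{\left(z \right)} = \sqrt{2 z} = \sqrt{2} \sqrt{z}$)
$\left(201 + J{\left(35 \right)}\right) \left(-545\right) = \left(201 + \sqrt{2} \sqrt{35}\right) \left(-545\right) = \left(201 + \sqrt{70}\right) \left(-545\right) = -109545 - 545 \sqrt{70}$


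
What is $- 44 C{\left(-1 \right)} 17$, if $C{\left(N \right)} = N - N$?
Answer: $0$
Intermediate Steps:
$C{\left(N \right)} = 0$
$- 44 C{\left(-1 \right)} 17 = \left(-44\right) 0 \cdot 17 = 0 \cdot 17 = 0$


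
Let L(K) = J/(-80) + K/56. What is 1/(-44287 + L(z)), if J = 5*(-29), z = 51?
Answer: -112/4959839 ≈ -2.2581e-5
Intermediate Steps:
J = -145
L(K) = 29/16 + K/56 (L(K) = -145/(-80) + K/56 = -145*(-1/80) + K*(1/56) = 29/16 + K/56)
1/(-44287 + L(z)) = 1/(-44287 + (29/16 + (1/56)*51)) = 1/(-44287 + (29/16 + 51/56)) = 1/(-44287 + 305/112) = 1/(-4959839/112) = -112/4959839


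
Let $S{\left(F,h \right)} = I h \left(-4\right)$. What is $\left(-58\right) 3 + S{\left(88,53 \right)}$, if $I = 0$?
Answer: $-174$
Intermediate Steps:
$S{\left(F,h \right)} = 0$ ($S{\left(F,h \right)} = 0 h \left(-4\right) = 0 \left(-4\right) = 0$)
$\left(-58\right) 3 + S{\left(88,53 \right)} = \left(-58\right) 3 + 0 = -174 + 0 = -174$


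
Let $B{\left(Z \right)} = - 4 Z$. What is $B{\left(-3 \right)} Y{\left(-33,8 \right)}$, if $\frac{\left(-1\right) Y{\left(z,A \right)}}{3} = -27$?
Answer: $972$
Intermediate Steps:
$Y{\left(z,A \right)} = 81$ ($Y{\left(z,A \right)} = \left(-3\right) \left(-27\right) = 81$)
$B{\left(-3 \right)} Y{\left(-33,8 \right)} = \left(-4\right) \left(-3\right) 81 = 12 \cdot 81 = 972$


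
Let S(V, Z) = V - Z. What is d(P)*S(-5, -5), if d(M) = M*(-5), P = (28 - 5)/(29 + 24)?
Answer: 0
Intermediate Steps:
P = 23/53 ≈ 0.43396
d(M) = -5*M
d(P)*S(-5, -5) = (-5*23/53)*(-5 - 1*(-5)) = -115*(-5 + 5)/53 = -115/53*0 = 0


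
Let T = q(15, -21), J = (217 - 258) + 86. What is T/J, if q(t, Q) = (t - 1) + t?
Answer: 29/45 ≈ 0.64444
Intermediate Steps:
J = 45 (J = -41 + 86 = 45)
q(t, Q) = -1 + 2*t (q(t, Q) = (-1 + t) + t = -1 + 2*t)
T = 29 (T = -1 + 2*15 = -1 + 30 = 29)
T/J = 29/45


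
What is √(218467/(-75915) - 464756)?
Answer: I*√297605105696045/25305 ≈ 681.73*I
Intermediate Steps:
√(218467/(-75915) - 464756) = √(218467*(-1/75915) - 464756) = √(-218467/75915 - 464756) = √(-35282170207/75915) = I*√297605105696045/25305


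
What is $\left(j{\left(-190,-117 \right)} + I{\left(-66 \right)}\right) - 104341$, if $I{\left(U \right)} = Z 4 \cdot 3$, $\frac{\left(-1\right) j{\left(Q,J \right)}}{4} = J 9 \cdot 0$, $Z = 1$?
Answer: $-104329$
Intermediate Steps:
$j{\left(Q,J \right)} = 0$ ($j{\left(Q,J \right)} = - 4 J 9 \cdot 0 = - 4 \cdot 9 J 0 = \left(-4\right) 0 = 0$)
$I{\left(U \right)} = 12$ ($I{\left(U \right)} = 1 \cdot 4 \cdot 3 = 4 \cdot 3 = 12$)
$\left(j{\left(-190,-117 \right)} + I{\left(-66 \right)}\right) - 104341 = \left(0 + 12\right) - 104341 = 12 - 104341 = -104329$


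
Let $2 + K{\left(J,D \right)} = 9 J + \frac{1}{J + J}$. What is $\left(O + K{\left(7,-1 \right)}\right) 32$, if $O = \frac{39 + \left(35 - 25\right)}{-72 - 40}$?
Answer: $\frac{13582}{7} \approx 1940.3$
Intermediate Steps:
$O = - \frac{7}{16}$ ($O = \frac{39 + \left(35 - 25\right)}{-112} = \left(39 + 10\right) \left(- \frac{1}{112}\right) = 49 \left(- \frac{1}{112}\right) = - \frac{7}{16} \approx -0.4375$)
$K{\left(J,D \right)} = -2 + \frac{1}{2 J} + 9 J$ ($K{\left(J,D \right)} = -2 + \left(9 J + \frac{1}{J + J}\right) = -2 + \left(9 J + \frac{1}{2 J}\right) = -2 + \left(\frac{1}{2 J} + 9 J\right) = -2 + \frac{1}{2 J} + 9 J$)
$\left(O + K{\left(7,-1 \right)}\right) 32 = \left(- \frac{7}{16} + \left(-2 + \frac{1}{2 \cdot 7} + 9 \cdot 7\right)\right) 32 = \left(- \frac{7}{16} + \left(-2 + \frac{1}{2} \cdot \frac{1}{7} + 63\right)\right) 32 = \left(- \frac{7}{16} + \left(-2 + \frac{1}{14} + 63\right)\right) 32 = \left(- \frac{7}{16} + \frac{855}{14}\right) 32 = \frac{6791}{112} \cdot 32 = \frac{13582}{7}$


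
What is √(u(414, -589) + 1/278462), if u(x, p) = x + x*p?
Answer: I*√18875981511525346/278462 ≈ 493.39*I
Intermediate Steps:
u(x, p) = x + p*x
√(u(414, -589) + 1/278462) = √(414*(1 - 589) + 1/278462) = √(414*(-588) + 1/278462) = √(-243432 + 1/278462) = √(-67786561583/278462) = I*√18875981511525346/278462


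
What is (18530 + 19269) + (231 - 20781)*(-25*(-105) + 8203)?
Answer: -222477601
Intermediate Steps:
(18530 + 19269) + (231 - 20781)*(-25*(-105) + 8203) = 37799 - 20550*(2625 + 8203) = 37799 - 20550*10828 = 37799 - 222515400 = -222477601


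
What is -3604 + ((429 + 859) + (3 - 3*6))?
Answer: -2331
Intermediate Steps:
-3604 + ((429 + 859) + (3 - 3*6)) = -3604 + (1288 + (3 - 18)) = -3604 + (1288 - 15) = -3604 + 1273 = -2331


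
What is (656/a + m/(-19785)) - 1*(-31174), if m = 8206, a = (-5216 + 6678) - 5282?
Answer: 117802303396/3778935 ≈ 31173.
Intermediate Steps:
a = -3820 (a = 1462 - 5282 = -3820)
(656/a + m/(-19785)) - 1*(-31174) = (656/(-3820) + 8206/(-19785)) - 1*(-31174) = (656*(-1/3820) + 8206*(-1/19785)) + 31174 = (-164/955 - 8206/19785) + 31174 = -2216294/3778935 + 31174 = 117802303396/3778935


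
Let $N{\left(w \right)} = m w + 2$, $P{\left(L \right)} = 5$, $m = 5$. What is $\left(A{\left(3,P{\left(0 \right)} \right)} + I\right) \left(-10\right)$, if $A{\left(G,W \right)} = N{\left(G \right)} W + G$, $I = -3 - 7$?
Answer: $-780$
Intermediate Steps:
$I = -10$ ($I = -3 - 7 = -10$)
$N{\left(w \right)} = 2 + 5 w$ ($N{\left(w \right)} = 5 w + 2 = 2 + 5 w$)
$A{\left(G,W \right)} = G + W \left(2 + 5 G\right)$ ($A{\left(G,W \right)} = \left(2 + 5 G\right) W + G = W \left(2 + 5 G\right) + G = G + W \left(2 + 5 G\right)$)
$\left(A{\left(3,P{\left(0 \right)} \right)} + I\right) \left(-10\right) = \left(\left(3 + 5 \left(2 + 5 \cdot 3\right)\right) - 10\right) \left(-10\right) = \left(\left(3 + 5 \left(2 + 15\right)\right) - 10\right) \left(-10\right) = \left(\left(3 + 5 \cdot 17\right) - 10\right) \left(-10\right) = \left(\left(3 + 85\right) - 10\right) \left(-10\right) = \left(88 - 10\right) \left(-10\right) = 78 \left(-10\right) = -780$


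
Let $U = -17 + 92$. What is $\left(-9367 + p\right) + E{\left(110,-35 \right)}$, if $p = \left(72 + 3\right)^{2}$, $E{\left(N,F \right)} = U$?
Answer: $-3667$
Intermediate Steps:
$U = 75$
$E{\left(N,F \right)} = 75$
$p = 5625$ ($p = 75^{2} = 5625$)
$\left(-9367 + p\right) + E{\left(110,-35 \right)} = \left(-9367 + 5625\right) + 75 = -3742 + 75 = -3667$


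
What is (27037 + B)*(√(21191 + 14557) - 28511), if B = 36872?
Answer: -1822109499 + 383454*√993 ≈ -1.8100e+9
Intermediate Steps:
(27037 + B)*(√(21191 + 14557) - 28511) = (27037 + 36872)*(√(21191 + 14557) - 28511) = 63909*(√35748 - 28511) = 63909*(6*√993 - 28511) = 63909*(-28511 + 6*√993) = -1822109499 + 383454*√993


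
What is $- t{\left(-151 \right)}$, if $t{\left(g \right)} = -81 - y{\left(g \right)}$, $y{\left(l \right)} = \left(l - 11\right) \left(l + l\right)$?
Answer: $49005$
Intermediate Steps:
$y{\left(l \right)} = 2 l \left(-11 + l\right)$ ($y{\left(l \right)} = \left(-11 + l\right) 2 l = 2 l \left(-11 + l\right)$)
$t{\left(g \right)} = -81 - 2 g \left(-11 + g\right)$
$- t{\left(-151 \right)} = - (-81 - - 302 \left(-11 - 151\right)) = - (-81 - \left(-302\right) \left(-162\right)) = - (-81 - 48924) = \left(-1\right) \left(-49005\right) = 49005$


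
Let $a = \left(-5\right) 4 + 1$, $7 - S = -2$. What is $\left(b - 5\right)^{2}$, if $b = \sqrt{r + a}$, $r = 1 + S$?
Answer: $16 - 30 i \approx 16.0 - 30.0 i$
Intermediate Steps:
$S = 9$ ($S = 7 - -2 = 7 + 2 = 9$)
$a = -19$ ($a = -20 + 1 = -19$)
$r = 10$ ($r = 1 + 9 = 10$)
$b = 3 i$ ($b = \sqrt{10 - 19} = \sqrt{-9} = 3 i \approx 3.0 i$)
$\left(b - 5\right)^{2} = \left(3 i - 5\right)^{2} = \left(-5 + 3 i\right)^{2}$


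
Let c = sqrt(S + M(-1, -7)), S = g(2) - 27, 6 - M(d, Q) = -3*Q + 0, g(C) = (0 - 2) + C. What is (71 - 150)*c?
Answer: -79*I*sqrt(42) ≈ -511.98*I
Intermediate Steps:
g(C) = -2 + C
M(d, Q) = 6 + 3*Q (M(d, Q) = 6 - (-3*Q + 0) = 6 - (-3)*Q = 6 + 3*Q)
S = -27 (S = (-2 + 2) - 27 = 0 - 27 = -27)
c = I*sqrt(42) (c = sqrt(-27 + (6 + 3*(-7))) = sqrt(-27 + (6 - 21)) = sqrt(-27 - 15) = sqrt(-42) = I*sqrt(42) ≈ 6.4807*I)
(71 - 150)*c = (71 - 150)*(I*sqrt(42)) = -79*I*sqrt(42)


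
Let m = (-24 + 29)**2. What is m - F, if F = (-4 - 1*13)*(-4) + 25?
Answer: -68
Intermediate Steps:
F = 93 (F = (-4 - 13)*(-4) + 25 = -17*(-4) + 25 = 68 + 25 = 93)
m = 25 (m = 5**2 = 25)
m - F = 25 - 1*93 = 25 - 93 = -68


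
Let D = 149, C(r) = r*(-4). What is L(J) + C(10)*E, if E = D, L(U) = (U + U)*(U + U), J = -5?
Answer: -5860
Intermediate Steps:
C(r) = -4*r
L(U) = 4*U**2 (L(U) = (2*U)*(2*U) = 4*U**2)
E = 149
L(J) + C(10)*E = 4*(-5)**2 - 4*10*149 = 4*25 - 40*149 = 100 - 5960 = -5860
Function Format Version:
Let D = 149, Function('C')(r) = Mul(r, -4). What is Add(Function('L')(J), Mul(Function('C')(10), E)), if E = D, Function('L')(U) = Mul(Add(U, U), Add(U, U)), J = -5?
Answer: -5860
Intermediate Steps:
Function('C')(r) = Mul(-4, r)
Function('L')(U) = Mul(4, Pow(U, 2)) (Function('L')(U) = Mul(Mul(2, U), Mul(2, U)) = Mul(4, Pow(U, 2)))
E = 149
Add(Function('L')(J), Mul(Function('C')(10), E)) = Add(Mul(4, Pow(-5, 2)), Mul(Mul(-4, 10), 149)) = Add(Mul(4, 25), Mul(-40, 149)) = Add(100, -5960) = -5860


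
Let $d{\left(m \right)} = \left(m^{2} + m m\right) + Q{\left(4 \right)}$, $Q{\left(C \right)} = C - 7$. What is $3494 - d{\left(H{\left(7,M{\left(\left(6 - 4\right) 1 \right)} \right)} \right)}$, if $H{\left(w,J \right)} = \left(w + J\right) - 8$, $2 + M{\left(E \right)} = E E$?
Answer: $3495$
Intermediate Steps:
$Q{\left(C \right)} = -7 + C$
$M{\left(E \right)} = -2 + E^{2}$ ($M{\left(E \right)} = -2 + E E = -2 + E^{2}$)
$H{\left(w,J \right)} = -8 + J + w$ ($H{\left(w,J \right)} = \left(J + w\right) - 8 = -8 + J + w$)
$d{\left(m \right)} = -3 + 2 m^{2}$ ($d{\left(m \right)} = \left(m^{2} + m m\right) + \left(-7 + 4\right) = \left(m^{2} + m^{2}\right) - 3 = 2 m^{2} - 3 = -3 + 2 m^{2}$)
$3494 - d{\left(H{\left(7,M{\left(\left(6 - 4\right) 1 \right)} \right)} \right)} = 3494 - \left(-3 + 2 \left(-8 - \left(2 - \left(\left(6 - 4\right) 1\right)^{2}\right) + 7\right)^{2}\right) = 3494 - \left(-3 + 2 \left(-8 - \left(2 - \left(2 \cdot 1\right)^{2}\right) + 7\right)^{2}\right) = 3494 - \left(-3 + 2 \left(-8 - \left(2 - 2^{2}\right) + 7\right)^{2}\right) = 3494 - \left(-3 + 2 \left(-8 + \left(-2 + 4\right) + 7\right)^{2}\right) = 3494 - \left(-3 + 2 \left(-8 + 2 + 7\right)^{2}\right) = 3494 - \left(-3 + 2 \cdot 1^{2}\right) = 3494 - \left(-3 + 2 \cdot 1\right) = 3494 - \left(-3 + 2\right) = 3494 - -1 = 3494 + 1 = 3495$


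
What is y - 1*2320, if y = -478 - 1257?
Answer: -4055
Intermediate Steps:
y = -1735
y - 1*2320 = -1735 - 1*2320 = -1735 - 2320 = -4055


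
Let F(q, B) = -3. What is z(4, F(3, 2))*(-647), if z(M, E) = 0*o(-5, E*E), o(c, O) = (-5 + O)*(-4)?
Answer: 0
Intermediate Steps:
o(c, O) = 20 - 4*O
z(M, E) = 0 (z(M, E) = 0*(20 - 4*E*E) = 0*(20 - 4*E²) = 0)
z(4, F(3, 2))*(-647) = 0*(-647) = 0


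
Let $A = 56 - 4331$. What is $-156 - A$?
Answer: $4119$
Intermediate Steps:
$A = -4275$ ($A = 56 - 4331 = -4275$)
$-156 - A = -156 - -4275 = -156 + 4275 = 4119$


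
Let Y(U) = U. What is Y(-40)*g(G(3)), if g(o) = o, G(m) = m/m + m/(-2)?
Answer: 20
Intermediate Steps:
G(m) = 1 - m/2 (G(m) = 1 + m*(-1/2) = 1 - m/2)
Y(-40)*g(G(3)) = -40*(1 - 1/2*3) = -40*(1 - 3/2) = -40*(-1/2) = 20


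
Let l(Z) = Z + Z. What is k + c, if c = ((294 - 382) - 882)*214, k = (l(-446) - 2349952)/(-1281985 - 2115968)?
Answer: -705344732896/3397953 ≈ -2.0758e+5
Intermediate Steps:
l(Z) = 2*Z
k = 2350844/3397953 (k = (2*(-446) - 2349952)/(-1281985 - 2115968) = (-892 - 2349952)/(-3397953) = -2350844*(-1/3397953) = 2350844/3397953 ≈ 0.69184)
c = -207580 (c = (-88 - 882)*214 = -970*214 = -207580)
k + c = 2350844/3397953 - 207580 = -705344732896/3397953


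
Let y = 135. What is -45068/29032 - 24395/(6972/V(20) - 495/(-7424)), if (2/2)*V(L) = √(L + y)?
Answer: -175933845831714093/113713370045805382 - 3124732702228480*√155/893036937532503 ≈ -45.109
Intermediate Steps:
V(L) = √(135 + L) (V(L) = √(L + 135) = √(135 + L))
-45068/29032 - 24395/(6972/V(20) - 495/(-7424)) = -45068/29032 - 24395/(6972/(√(135 + 20)) - 495/(-7424)) = -45068*1/29032 - 24395/(6972/(√155) - 495*(-1/7424)) = -593/382 - 24395/(6972*(√155/155) + 495/7424) = -593/382 - 24395/(6972*√155/155 + 495/7424) = -593/382 - 24395/(495/7424 + 6972*√155/155)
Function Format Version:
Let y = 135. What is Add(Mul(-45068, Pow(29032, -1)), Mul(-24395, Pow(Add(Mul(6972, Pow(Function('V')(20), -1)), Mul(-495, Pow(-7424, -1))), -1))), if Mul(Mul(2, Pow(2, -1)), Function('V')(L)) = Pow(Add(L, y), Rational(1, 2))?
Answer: Add(Rational(-175933845831714093, 113713370045805382), Mul(Rational(-3124732702228480, 893036937532503), Pow(155, Rational(1, 2)))) ≈ -45.109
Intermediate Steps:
Function('V')(L) = Pow(Add(135, L), Rational(1, 2)) (Function('V')(L) = Pow(Add(L, 135), Rational(1, 2)) = Pow(Add(135, L), Rational(1, 2)))
Add(Mul(-45068, Pow(29032, -1)), Mul(-24395, Pow(Add(Mul(6972, Pow(Function('V')(20), -1)), Mul(-495, Pow(-7424, -1))), -1))) = Add(Mul(-45068, Pow(29032, -1)), Mul(-24395, Pow(Add(Mul(6972, Pow(Pow(Add(135, 20), Rational(1, 2)), -1)), Mul(-495, Pow(-7424, -1))), -1))) = Add(Mul(-45068, Rational(1, 29032)), Mul(-24395, Pow(Add(Mul(6972, Pow(Pow(155, Rational(1, 2)), -1)), Mul(-495, Rational(-1, 7424))), -1))) = Add(Rational(-593, 382), Mul(-24395, Pow(Add(Mul(6972, Mul(Rational(1, 155), Pow(155, Rational(1, 2)))), Rational(495, 7424)), -1))) = Add(Rational(-593, 382), Mul(-24395, Pow(Add(Mul(Rational(6972, 155), Pow(155, Rational(1, 2))), Rational(495, 7424)), -1))) = Add(Rational(-593, 382), Mul(-24395, Pow(Add(Rational(495, 7424), Mul(Rational(6972, 155), Pow(155, Rational(1, 2)))), -1)))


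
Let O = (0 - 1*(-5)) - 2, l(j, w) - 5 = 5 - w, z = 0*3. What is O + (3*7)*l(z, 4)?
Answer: 129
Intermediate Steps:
z = 0
l(j, w) = 10 - w (l(j, w) = 5 + (5 - w) = 10 - w)
O = 3 (O = (0 + 5) - 2 = 5 - 2 = 3)
O + (3*7)*l(z, 4) = 3 + (3*7)*(10 - 1*4) = 3 + 21*(10 - 4) = 3 + 21*6 = 3 + 126 = 129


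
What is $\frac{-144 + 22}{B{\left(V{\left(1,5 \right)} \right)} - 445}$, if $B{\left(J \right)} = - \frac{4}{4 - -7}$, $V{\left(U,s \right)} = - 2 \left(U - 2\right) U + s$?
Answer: $\frac{1342}{4899} \approx 0.27393$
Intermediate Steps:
$V{\left(U,s \right)} = s + U \left(4 - 2 U\right)$ ($V{\left(U,s \right)} = - 2 \left(-2 + U\right) U + s = \left(4 - 2 U\right) U + s = U \left(4 - 2 U\right) + s = s + U \left(4 - 2 U\right)$)
$B{\left(J \right)} = - \frac{4}{11}$ ($B{\left(J \right)} = - \frac{4}{4 + 7} = - \frac{4}{11}$)
$\frac{-144 + 22}{B{\left(V{\left(1,5 \right)} \right)} - 445} = \frac{-144 + 22}{- \frac{4}{11} - 445} = - \frac{122}{- \frac{4899}{11}} = \left(-122\right) \left(- \frac{11}{4899}\right) = \frac{1342}{4899}$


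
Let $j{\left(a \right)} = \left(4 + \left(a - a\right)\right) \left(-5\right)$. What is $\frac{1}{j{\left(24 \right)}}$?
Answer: $- \frac{1}{20} \approx -0.05$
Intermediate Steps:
$j{\left(a \right)} = -20$ ($j{\left(a \right)} = \left(4 + 0\right) \left(-5\right) = 4 \left(-5\right) = -20$)
$\frac{1}{j{\left(24 \right)}} = \frac{1}{-20} = - \frac{1}{20}$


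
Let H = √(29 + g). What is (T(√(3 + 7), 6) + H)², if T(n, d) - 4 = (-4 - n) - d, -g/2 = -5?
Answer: (6 + √10 - √39)² ≈ 8.5105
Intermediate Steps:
g = 10 (g = -2*(-5) = 10)
T(n, d) = -d - n (T(n, d) = 4 + ((-4 - n) - d) = 4 + (-4 - d - n) = -d - n)
H = √39 (H = √(29 + 10) = √39 ≈ 6.2450)
(T(√(3 + 7), 6) + H)² = ((-1*6 - √(3 + 7)) + √39)² = ((-6 - √10) + √39)² = (-6 + √39 - √10)²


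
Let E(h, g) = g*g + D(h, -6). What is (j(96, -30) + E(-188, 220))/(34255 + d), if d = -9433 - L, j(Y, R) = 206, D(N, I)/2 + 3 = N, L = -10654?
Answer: 12056/8869 ≈ 1.3593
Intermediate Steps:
D(N, I) = -6 + 2*N
E(h, g) = -6 + g**2 + 2*h (E(h, g) = g*g + (-6 + 2*h) = g**2 + (-6 + 2*h) = -6 + g**2 + 2*h)
d = 1221 (d = -9433 - 1*(-10654) = -9433 + 10654 = 1221)
(j(96, -30) + E(-188, 220))/(34255 + d) = (206 + (-6 + 220**2 + 2*(-188)))/(34255 + 1221) = (206 + (-6 + 48400 - 376))/35476 = (206 + 48018)*(1/35476) = 48224*(1/35476) = 12056/8869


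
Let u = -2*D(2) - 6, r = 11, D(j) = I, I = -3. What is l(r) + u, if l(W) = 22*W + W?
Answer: 253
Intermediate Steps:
D(j) = -3
l(W) = 23*W
u = 0 (u = -2*(-3) - 6 = 6 - 6 = 0)
l(r) + u = 23*11 + 0 = 253 + 0 = 253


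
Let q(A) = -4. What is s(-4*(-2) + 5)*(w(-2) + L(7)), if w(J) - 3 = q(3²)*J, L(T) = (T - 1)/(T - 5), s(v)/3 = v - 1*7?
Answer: 252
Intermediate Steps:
s(v) = -21 + 3*v (s(v) = 3*(v - 1*7) = 3*(v - 7) = 3*(-7 + v) = -21 + 3*v)
L(T) = (-1 + T)/(-5 + T)
w(J) = 3 - 4*J
s(-4*(-2) + 5)*(w(-2) + L(7)) = (-21 + 3*(-4*(-2) + 5))*((3 - 4*(-2)) + (-1 + 7)/(-5 + 7)) = (-21 + 3*(8 + 5))*((3 + 8) + 6/2) = (-21 + 3*13)*(11 + (½)*6) = (-21 + 39)*(11 + 3) = 18*14 = 252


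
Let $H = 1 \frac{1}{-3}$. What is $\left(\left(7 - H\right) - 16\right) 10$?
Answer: $- \frac{260}{3} \approx -86.667$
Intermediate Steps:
$H = - \frac{1}{3}$ ($H = 1 \left(- \frac{1}{3}\right) = - \frac{1}{3} \approx -0.33333$)
$\left(\left(7 - H\right) - 16\right) 10 = \left(\left(7 - - \frac{1}{3}\right) - 16\right) 10 = \left(\left(7 + \frac{1}{3}\right) - 16\right) 10 = \left(\frac{22}{3} - 16\right) 10 = \left(- \frac{26}{3}\right) 10 = - \frac{260}{3}$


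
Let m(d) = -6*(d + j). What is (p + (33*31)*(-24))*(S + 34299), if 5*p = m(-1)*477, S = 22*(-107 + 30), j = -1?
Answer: -763191756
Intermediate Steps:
m(d) = 6 - 6*d (m(d) = -6*(d - 1) = -6*(-1 + d) = 6 - 6*d)
S = -1694 (S = 22*(-77) = -1694)
p = 5724/5 (p = ((6 - 6*(-1))*477)/5 = ((6 + 6)*477)/5 = (12*477)/5 = (1/5)*5724 = 5724/5 ≈ 1144.8)
(p + (33*31)*(-24))*(S + 34299) = (5724/5 + (33*31)*(-24))*(-1694 + 34299) = (5724/5 + 1023*(-24))*32605 = (5724/5 - 24552)*32605 = -117036/5*32605 = -763191756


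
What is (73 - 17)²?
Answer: 3136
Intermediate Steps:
(73 - 17)² = 56² = 3136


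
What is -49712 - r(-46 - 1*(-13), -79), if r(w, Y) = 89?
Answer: -49801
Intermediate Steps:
-49712 - r(-46 - 1*(-13), -79) = -49712 - 1*89 = -49712 - 89 = -49801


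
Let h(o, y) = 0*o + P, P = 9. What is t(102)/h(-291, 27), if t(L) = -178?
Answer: -178/9 ≈ -19.778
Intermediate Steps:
h(o, y) = 9 (h(o, y) = 0*o + 9 = 0 + 9 = 9)
t(102)/h(-291, 27) = -178/9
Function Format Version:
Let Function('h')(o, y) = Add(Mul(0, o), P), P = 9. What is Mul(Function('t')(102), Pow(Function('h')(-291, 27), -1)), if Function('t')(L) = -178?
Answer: Rational(-178, 9) ≈ -19.778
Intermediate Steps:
Function('h')(o, y) = 9 (Function('h')(o, y) = Add(Mul(0, o), 9) = Add(0, 9) = 9)
Mul(Function('t')(102), Pow(Function('h')(-291, 27), -1)) = Mul(-178, Pow(9, -1)) = Mul(-178, Rational(1, 9)) = Rational(-178, 9)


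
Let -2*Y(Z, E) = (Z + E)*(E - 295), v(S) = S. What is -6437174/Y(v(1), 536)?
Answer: 12874348/129417 ≈ 99.480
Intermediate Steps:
Y(Z, E) = -(-295 + E)*(E + Z)/2 (Y(Z, E) = -(Z + E)*(E - 295)/2 = -(E + Z)*(-295 + E)/2 = -(-295 + E)*(E + Z)/2)
-6437174/Y(v(1), 536) = -6437174/(-1/2*536**2 + (295/2)*536 + (295/2)*1 - 1/2*536*1) = -6437174/(-1/2*287296 + 79060 + 295/2 - 268) = -6437174/(-143648 + 79060 + 295/2 - 268) = -6437174/(-129417/2) = -6437174*(-2/129417) = 12874348/129417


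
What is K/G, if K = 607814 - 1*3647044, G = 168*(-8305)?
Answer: 303923/139524 ≈ 2.1783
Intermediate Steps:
G = -1395240
K = -3039230 (K = 607814 - 3647044 = -3039230)
K/G = -3039230/(-1395240) = -3039230*(-1/1395240) = 303923/139524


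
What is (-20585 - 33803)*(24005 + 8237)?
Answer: -1753577896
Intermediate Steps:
(-20585 - 33803)*(24005 + 8237) = -54388*32242 = -1753577896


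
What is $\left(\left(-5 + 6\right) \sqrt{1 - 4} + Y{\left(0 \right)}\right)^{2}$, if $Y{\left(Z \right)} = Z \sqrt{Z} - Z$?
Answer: $-3$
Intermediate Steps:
$Y{\left(Z \right)} = Z^{\frac{3}{2}} - Z$
$\left(\left(-5 + 6\right) \sqrt{1 - 4} + Y{\left(0 \right)}\right)^{2} = \left(\left(-5 + 6\right) \sqrt{1 - 4} + \left(0^{\frac{3}{2}} - 0\right)\right)^{2} = \left(1 \sqrt{-3} + \left(0 + 0\right)\right)^{2} = \left(1 i \sqrt{3} + 0\right)^{2} = \left(i \sqrt{3} + 0\right)^{2} = \left(i \sqrt{3}\right)^{2} = -3$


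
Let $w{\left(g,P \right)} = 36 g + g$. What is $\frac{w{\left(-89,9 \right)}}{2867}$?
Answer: $- \frac{3293}{2867} \approx -1.1486$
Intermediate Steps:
$w{\left(g,P \right)} = 37 g$
$\frac{w{\left(-89,9 \right)}}{2867} = \frac{37 \left(-89\right)}{2867} = \left(-3293\right) \frac{1}{2867} = - \frac{3293}{2867}$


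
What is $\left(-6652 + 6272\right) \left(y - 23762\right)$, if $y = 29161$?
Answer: $-2051620$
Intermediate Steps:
$\left(-6652 + 6272\right) \left(y - 23762\right) = \left(-6652 + 6272\right) \left(29161 - 23762\right) = \left(-380\right) 5399 = -2051620$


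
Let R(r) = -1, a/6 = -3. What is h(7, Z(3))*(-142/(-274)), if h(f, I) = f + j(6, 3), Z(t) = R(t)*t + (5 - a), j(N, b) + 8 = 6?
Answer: 355/137 ≈ 2.5912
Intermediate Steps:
a = -18 (a = 6*(-3) = -18)
j(N, b) = -2 (j(N, b) = -8 + 6 = -2)
Z(t) = 23 - t (Z(t) = -t + (5 - 1*(-18)) = -t + (5 + 18) = -t + 23 = 23 - t)
h(f, I) = -2 + f (h(f, I) = f - 2 = -2 + f)
h(7, Z(3))*(-142/(-274)) = (-2 + 7)*(-142/(-274)) = 5*(-142*(-1/274)) = 5*(71/137) = 355/137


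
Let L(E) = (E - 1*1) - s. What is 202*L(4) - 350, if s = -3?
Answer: 862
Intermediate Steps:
L(E) = 2 + E (L(E) = (E - 1*1) - 1*(-3) = (E - 1) + 3 = (-1 + E) + 3 = 2 + E)
202*L(4) - 350 = 202*(2 + 4) - 350 = 202*6 - 350 = 1212 - 350 = 862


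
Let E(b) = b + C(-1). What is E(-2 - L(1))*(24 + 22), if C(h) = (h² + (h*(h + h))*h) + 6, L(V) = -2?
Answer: 230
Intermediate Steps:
C(h) = 6 + h² + 2*h³ (C(h) = (h² + (h*(2*h))*h) + 6 = (h² + (2*h²)*h) + 6 = (h² + 2*h³) + 6 = 6 + h² + 2*h³)
E(b) = 5 + b (E(b) = b + (6 + (-1)² + 2*(-1)³) = b + (6 + 1 + 2*(-1)) = b + (6 + 1 - 2) = b + 5 = 5 + b)
E(-2 - L(1))*(24 + 22) = (5 + (-2 - 1*(-2)))*(24 + 22) = (5 + (-2 + 2))*46 = (5 + 0)*46 = 5*46 = 230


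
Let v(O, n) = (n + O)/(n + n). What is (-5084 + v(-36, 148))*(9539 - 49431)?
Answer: 7503445848/37 ≈ 2.0280e+8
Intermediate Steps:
v(O, n) = (O + n)/(2*n) (v(O, n) = (O + n)/((2*n)) = (O + n)*(1/(2*n)) = (O + n)/(2*n))
(-5084 + v(-36, 148))*(9539 - 49431) = (-5084 + (1/2)*(-36 + 148)/148)*(9539 - 49431) = (-5084 + (1/2)*(1/148)*112)*(-39892) = (-5084 + 14/37)*(-39892) = -188094/37*(-39892) = 7503445848/37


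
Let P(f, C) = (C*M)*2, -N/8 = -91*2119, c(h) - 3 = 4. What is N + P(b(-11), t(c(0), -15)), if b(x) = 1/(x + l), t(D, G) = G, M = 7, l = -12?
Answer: 1542422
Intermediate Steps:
c(h) = 7 (c(h) = 3 + 4 = 7)
b(x) = 1/(-12 + x) (b(x) = 1/(x - 12) = 1/(-12 + x))
N = 1542632 (N = -(-728)*2119 = -8*(-192829) = 1542632)
P(f, C) = 14*C (P(f, C) = (C*7)*2 = (7*C)*2 = 14*C)
N + P(b(-11), t(c(0), -15)) = 1542632 + 14*(-15) = 1542632 - 210 = 1542422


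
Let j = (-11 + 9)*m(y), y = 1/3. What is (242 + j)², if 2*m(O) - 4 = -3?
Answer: 58081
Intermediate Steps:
y = ⅓ ≈ 0.33333
m(O) = ½ (m(O) = 2 + (½)*(-3) = 2 - 3/2 = ½)
j = -1 (j = (-11 + 9)*(½) = -2*½ = -1)
(242 + j)² = (242 - 1)² = 241² = 58081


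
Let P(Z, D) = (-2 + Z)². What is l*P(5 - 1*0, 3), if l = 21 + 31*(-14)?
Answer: -3717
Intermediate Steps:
l = -413 (l = 21 - 434 = -413)
l*P(5 - 1*0, 3) = -413*(-2 + (5 - 1*0))² = -413*(-2 + (5 + 0))² = -413*(-2 + 5)² = -413*3² = -413*9 = -3717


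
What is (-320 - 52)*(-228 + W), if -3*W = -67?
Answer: 76508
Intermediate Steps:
W = 67/3 (W = -1/3*(-67) = 67/3 ≈ 22.333)
(-320 - 52)*(-228 + W) = (-320 - 52)*(-228 + 67/3) = -372*(-617/3) = 76508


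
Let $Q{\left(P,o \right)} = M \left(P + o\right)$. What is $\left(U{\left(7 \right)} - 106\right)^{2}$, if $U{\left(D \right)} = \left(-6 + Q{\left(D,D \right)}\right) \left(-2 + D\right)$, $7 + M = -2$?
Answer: $586756$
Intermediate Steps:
$M = -9$ ($M = -7 - 2 = -9$)
$Q{\left(P,o \right)} = - 9 P - 9 o$ ($Q{\left(P,o \right)} = - 9 \left(P + o\right) = - 9 P - 9 o$)
$U{\left(D \right)} = \left(-6 - 18 D\right) \left(-2 + D\right)$
$\left(U{\left(7 \right)} - 106\right)^{2} = \left(\left(12 - 18 \cdot 7^{2} + 30 \cdot 7\right) - 106\right)^{2} = \left(\left(12 - 882 + 210\right) - 106\right)^{2} = \left(-660 - 106\right)^{2} = \left(-766\right)^{2} = 586756$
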